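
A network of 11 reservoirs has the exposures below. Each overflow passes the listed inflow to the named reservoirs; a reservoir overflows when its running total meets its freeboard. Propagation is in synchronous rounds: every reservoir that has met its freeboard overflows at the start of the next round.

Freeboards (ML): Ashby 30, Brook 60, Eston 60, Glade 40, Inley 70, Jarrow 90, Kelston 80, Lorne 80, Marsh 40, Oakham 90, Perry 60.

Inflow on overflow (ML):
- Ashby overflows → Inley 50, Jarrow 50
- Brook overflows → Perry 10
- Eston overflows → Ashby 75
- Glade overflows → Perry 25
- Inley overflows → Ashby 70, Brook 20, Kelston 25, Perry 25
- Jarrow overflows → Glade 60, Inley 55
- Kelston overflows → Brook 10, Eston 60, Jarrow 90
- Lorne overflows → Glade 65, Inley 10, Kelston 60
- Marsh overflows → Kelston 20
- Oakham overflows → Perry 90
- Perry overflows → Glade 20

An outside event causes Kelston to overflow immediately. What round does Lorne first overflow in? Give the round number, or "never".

never

Round 1 — Kelston overflows (initial).
  Brook: +10 → 10 < 60
  Eston: +60 → 60 ≥ 60
  Jarrow: +90 → 90 ≥ 90
Round 2 — Eston, Jarrow overflow.
  Ashby: +75 → 75 ≥ 30
  Glade: +60 → 60 ≥ 40
  Inley: +55 → 55 < 70
Round 3 — Ashby, Glade overflow.
  Inley: +50 → 105 ≥ 70
  Perry: +25 → 25 < 60
Round 4 — Inley overflows.
  Brook: +20 → 30 < 60
  Perry: +25 → 50 < 60
No further overflows.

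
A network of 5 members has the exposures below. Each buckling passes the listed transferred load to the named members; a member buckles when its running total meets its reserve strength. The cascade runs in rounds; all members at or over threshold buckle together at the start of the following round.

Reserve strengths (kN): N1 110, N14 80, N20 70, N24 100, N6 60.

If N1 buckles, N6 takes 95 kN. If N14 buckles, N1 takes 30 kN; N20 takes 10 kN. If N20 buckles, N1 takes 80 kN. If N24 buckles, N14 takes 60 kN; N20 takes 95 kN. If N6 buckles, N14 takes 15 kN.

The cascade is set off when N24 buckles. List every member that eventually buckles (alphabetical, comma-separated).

Round 1 — N24 buckles (initial).
  N14: +60 → 60 < 80
  N20: +95 → 95 ≥ 70
Round 2 — N20 buckles.
  N1: +80 → 80 < 110
No further bucklings.

N20, N24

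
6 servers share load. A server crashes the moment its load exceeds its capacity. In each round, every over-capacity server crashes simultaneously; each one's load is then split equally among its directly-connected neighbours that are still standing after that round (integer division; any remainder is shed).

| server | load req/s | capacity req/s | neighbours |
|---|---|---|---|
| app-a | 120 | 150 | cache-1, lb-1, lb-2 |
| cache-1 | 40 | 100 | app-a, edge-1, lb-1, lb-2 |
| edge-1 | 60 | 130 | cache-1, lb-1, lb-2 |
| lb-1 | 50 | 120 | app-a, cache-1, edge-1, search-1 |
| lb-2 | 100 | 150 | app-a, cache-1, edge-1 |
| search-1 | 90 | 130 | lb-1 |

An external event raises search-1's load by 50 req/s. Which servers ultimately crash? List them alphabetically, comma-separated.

app-a, cache-1, edge-1, lb-1, lb-2, search-1

Round 1 — search-1 at 140 > 130. search-1 crashes.
  search-1 sheds 140 req/s to lb-1: 140 each.
    lb-1: 50+140 = 190 > 120
Round 2 — lb-1 crashes.
  lb-1 sheds 190 req/s to app-a, cache-1, edge-1: 63 each (1 lost).
    app-a: 120+63 = 183 > 150
    cache-1: 40+63 = 103 > 100
    edge-1: 60+63 = 123 ≤ 130
Round 3 — app-a, cache-1 crash.
  app-a sheds 183 req/s to lb-2: 183 each.
    lb-2: 100+183 = 283 > 150
  cache-1 sheds 103 req/s to edge-1, lb-2: 51 each (1 lost).
    edge-1: 123+51 = 174 > 130
    lb-2: 283+51 = 334 > 150
Round 4 — edge-1, lb-2 crash.
  edge-1 sheds 174 req/s: no online neighbours, lost.
  lb-2 sheds 334 req/s: no online neighbours, lost.
No further crashes.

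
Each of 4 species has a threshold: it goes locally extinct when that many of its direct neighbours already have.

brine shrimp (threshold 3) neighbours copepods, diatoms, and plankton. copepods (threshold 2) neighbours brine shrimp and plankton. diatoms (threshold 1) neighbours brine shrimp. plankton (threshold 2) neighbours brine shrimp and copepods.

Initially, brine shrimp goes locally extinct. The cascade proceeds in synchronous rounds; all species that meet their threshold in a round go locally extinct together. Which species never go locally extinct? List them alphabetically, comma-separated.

copepods, plankton

Round 1 — brine shrimp goes locally extinct (initial).
Round 2 — checking thresholds:
  copepods: 1 of 2 neighbours < 2, holds.
  diatoms: 1 of 1 neighbours ≥ 1, goes locally extinct.
  plankton: 1 of 2 neighbours < 2, holds.
Round 3 — no new extinctions; cascade stops.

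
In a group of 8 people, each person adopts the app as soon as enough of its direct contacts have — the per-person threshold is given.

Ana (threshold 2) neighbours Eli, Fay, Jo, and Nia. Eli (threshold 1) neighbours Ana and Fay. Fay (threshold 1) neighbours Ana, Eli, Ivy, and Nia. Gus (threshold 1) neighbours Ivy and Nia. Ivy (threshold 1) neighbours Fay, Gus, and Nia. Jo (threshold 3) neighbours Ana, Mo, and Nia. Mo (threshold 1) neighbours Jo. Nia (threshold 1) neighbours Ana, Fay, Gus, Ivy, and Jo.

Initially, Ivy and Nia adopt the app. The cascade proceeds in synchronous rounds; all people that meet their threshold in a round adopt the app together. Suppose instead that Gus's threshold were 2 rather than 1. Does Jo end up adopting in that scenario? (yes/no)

With Gus's threshold at 2:
Round 1 — Ivy, Nia adopt the app (initial).
Round 2 — checking thresholds:
  Ana: 1 of 4 neighbours < 2, holds.
  Fay: 2 of 4 neighbours ≥ 1, adopts the app.
  Gus: 2 of 2 neighbours ≥ 2, adopts the app.
  Jo: 1 of 3 neighbours < 3, holds.
Round 3 — checking thresholds:
  Ana: 2 of 4 neighbours ≥ 2, adopts the app.
  Eli: 1 of 2 neighbours ≥ 1, adopts the app.
  Jo: 1 of 3 neighbours < 3, holds.
Round 4 — no new adoptions; cascade stops.

no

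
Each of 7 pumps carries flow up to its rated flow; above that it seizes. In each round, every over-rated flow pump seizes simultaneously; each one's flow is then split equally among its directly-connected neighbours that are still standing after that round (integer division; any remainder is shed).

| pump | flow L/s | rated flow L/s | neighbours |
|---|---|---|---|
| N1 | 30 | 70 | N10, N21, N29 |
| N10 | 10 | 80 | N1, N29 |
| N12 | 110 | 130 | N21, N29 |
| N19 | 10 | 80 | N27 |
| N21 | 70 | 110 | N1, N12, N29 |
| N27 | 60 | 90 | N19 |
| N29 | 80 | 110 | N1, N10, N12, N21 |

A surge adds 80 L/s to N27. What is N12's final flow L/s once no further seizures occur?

110

Round 1 — N27 at 140 > 90. N27 seizes.
  N27 sheds 140 L/s to N19: 140 each.
    N19: 10+140 = 150 > 80
Round 2 — N19 seizes.
  N19 sheds 150 L/s: no online neighbours, lost.
No further seizures.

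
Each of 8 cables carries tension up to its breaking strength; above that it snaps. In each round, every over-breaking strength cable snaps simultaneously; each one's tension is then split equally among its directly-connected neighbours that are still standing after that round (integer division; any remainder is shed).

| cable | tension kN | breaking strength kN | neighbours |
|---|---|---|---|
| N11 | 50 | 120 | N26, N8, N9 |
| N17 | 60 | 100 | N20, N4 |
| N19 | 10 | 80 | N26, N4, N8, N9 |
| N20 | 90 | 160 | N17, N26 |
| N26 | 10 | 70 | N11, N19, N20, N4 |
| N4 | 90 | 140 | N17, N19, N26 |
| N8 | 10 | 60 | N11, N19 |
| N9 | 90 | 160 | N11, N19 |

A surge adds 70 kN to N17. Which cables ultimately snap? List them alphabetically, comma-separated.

N17, N19, N20, N26, N4

Round 1 — N17 at 130 > 100. N17 snaps.
  N17 sheds 130 kN to N20, N4: 65 each.
    N20: 90+65 = 155 ≤ 160
    N4: 90+65 = 155 > 140
Round 2 — N4 snaps.
  N4 sheds 155 kN to N19, N26: 77 each (1 lost).
    N19: 10+77 = 87 > 80
    N26: 10+77 = 87 > 70
Round 3 — N19, N26 snap.
  N19 sheds 87 kN to N8, N9: 43 each (1 lost).
    N8: 10+43 = 53 ≤ 60
    N9: 90+43 = 133 ≤ 160
  N26 sheds 87 kN to N11, N20: 43 each (1 lost).
    N11: 50+43 = 93 ≤ 120
    N20: 155+43 = 198 > 160
Round 4 — N20 snaps.
  N20 sheds 198 kN: no online neighbours, lost.
No further breaks.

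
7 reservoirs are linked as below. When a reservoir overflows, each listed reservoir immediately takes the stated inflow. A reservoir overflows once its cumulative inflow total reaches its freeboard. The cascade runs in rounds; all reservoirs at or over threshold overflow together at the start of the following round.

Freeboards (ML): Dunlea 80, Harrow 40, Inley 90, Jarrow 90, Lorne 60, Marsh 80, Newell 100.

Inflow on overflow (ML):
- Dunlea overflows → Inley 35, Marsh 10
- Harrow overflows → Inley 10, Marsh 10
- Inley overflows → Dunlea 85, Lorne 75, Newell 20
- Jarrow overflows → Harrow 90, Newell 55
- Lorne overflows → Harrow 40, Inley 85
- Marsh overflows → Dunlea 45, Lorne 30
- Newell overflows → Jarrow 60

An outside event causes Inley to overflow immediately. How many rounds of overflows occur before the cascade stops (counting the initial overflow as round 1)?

3

Round 1 — Inley overflows (initial).
  Dunlea: +85 → 85 ≥ 80
  Lorne: +75 → 75 ≥ 60
  Newell: +20 → 20 < 100
Round 2 — Dunlea, Lorne overflow.
  Harrow: +40 → 40 ≥ 40
  Marsh: +10 → 10 < 80
Round 3 — Harrow overflows.
  Marsh: +10 → 20 < 80
No further overflows.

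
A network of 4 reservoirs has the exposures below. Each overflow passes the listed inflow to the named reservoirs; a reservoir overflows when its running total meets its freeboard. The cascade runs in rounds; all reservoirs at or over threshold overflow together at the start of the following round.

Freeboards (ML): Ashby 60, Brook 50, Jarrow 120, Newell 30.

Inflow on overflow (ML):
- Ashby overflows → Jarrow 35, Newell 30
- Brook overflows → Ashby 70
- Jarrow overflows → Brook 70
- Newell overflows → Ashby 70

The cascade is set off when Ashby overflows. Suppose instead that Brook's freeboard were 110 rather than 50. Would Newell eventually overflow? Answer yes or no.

With Brook's freeboard at 110:
Round 1 — Ashby overflows (initial).
  Jarrow: +35 → 35 < 120
  Newell: +30 → 30 ≥ 30
Round 2 — Newell overflows.
No further overflows.

yes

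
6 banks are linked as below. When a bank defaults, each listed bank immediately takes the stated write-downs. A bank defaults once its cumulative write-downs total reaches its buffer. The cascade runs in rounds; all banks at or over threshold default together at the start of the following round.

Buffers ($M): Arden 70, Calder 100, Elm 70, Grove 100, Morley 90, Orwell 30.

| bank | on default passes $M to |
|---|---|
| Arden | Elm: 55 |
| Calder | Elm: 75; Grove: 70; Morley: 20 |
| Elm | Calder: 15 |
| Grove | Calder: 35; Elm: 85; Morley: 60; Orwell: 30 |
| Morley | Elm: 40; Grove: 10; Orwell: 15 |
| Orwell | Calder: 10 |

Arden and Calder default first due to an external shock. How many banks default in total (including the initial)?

3

Round 1 — Arden, Calder default (initial).
  Elm: +55+75 → 130 ≥ 70
  Grove: +70 → 70 < 100
  Morley: +20 → 20 < 90
Round 2 — Elm defaults.
No further defaults.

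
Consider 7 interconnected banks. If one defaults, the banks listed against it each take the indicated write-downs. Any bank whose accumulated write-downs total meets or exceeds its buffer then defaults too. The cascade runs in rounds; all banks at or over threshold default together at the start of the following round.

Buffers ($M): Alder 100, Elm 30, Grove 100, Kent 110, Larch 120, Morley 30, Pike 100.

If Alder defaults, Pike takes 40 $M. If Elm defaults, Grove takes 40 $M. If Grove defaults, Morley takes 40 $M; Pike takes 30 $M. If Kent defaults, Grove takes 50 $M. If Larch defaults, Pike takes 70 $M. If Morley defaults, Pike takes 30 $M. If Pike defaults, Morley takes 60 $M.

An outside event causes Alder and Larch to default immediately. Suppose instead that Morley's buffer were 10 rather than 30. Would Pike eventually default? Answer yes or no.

yes

With Morley's buffer at 10:
Round 1 — Alder, Larch default (initial).
  Pike: +40+70 → 110 ≥ 100
Round 2 — Pike defaults.
  Morley: +60 → 60 ≥ 10
Round 3 — Morley defaults.
No further defaults.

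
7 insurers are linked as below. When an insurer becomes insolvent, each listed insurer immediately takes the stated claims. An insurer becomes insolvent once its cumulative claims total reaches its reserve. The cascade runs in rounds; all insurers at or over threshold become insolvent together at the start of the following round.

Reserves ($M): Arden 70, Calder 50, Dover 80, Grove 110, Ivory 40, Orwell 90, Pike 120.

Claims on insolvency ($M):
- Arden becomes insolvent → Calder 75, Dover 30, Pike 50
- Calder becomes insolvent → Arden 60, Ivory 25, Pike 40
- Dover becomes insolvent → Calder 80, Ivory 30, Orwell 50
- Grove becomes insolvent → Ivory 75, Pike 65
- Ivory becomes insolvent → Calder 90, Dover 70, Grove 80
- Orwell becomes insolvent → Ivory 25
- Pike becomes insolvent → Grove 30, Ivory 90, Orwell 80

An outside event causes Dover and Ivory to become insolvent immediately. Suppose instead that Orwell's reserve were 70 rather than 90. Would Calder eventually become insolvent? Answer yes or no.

With Orwell's reserve at 70:
Round 1 — Dover, Ivory become insolvent (initial).
  Calder: +80+90 → 170 ≥ 50
  Grove: +80 → 80 < 110
  Orwell: +50 → 50 < 70
Round 2 — Calder becomes insolvent.
  Arden: +60 → 60 < 70
  Pike: +40 → 40 < 120
No further insolvencies.

yes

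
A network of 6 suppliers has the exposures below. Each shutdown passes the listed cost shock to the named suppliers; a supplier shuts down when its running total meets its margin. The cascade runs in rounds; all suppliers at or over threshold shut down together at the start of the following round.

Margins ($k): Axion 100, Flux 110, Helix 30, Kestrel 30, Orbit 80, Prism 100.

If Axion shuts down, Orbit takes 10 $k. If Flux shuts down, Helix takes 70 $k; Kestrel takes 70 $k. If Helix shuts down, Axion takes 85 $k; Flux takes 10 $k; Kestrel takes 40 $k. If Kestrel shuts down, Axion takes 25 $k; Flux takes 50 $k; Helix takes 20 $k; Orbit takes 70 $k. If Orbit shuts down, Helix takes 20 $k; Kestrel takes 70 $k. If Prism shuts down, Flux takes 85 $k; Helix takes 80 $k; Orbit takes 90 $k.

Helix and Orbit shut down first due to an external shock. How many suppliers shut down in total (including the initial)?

4

Round 1 — Helix, Orbit shut down (initial).
  Axion: +85 → 85 < 100
  Flux: +10 → 10 < 110
  Kestrel: +40+70 → 110 ≥ 30
Round 2 — Kestrel shuts down.
  Axion: +25 → 110 ≥ 100
  Flux: +50 → 60 < 110
Round 3 — Axion shuts down.
No further shutdowns.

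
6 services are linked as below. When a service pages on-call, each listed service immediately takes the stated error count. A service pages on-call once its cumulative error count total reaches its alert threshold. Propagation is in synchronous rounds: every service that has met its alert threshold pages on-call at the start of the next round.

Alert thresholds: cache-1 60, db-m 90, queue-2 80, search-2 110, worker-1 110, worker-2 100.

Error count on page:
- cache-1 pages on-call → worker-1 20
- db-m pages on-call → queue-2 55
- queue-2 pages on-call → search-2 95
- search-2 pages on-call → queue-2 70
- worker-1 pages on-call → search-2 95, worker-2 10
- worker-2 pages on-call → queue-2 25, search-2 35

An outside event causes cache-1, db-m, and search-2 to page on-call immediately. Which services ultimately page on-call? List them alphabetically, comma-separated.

Round 1 — cache-1, db-m, search-2 page on-call (initial).
  queue-2: +55+70 → 125 ≥ 80
  worker-1: +20 → 20 < 110
Round 2 — queue-2 pages on-call.
No further pages.

cache-1, db-m, queue-2, search-2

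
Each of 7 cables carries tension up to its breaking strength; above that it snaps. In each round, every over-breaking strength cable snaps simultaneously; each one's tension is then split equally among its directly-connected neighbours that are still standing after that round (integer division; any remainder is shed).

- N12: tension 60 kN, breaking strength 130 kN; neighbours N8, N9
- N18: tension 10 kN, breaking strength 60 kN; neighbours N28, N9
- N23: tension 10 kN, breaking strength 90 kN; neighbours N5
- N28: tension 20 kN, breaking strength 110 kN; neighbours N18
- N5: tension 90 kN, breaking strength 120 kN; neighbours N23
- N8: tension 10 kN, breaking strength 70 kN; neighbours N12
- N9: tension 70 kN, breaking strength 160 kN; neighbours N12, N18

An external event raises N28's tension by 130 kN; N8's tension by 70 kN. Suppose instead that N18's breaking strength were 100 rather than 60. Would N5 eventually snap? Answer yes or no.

With N18's breaking strength at 100:
Round 1 — N28 at 150 > 110; N8 at 80 > 70. N28, N8 snap.
  N28 sheds 150 kN to N18: 150 each.
    N18: 10+150 = 160 > 100
  N8 sheds 80 kN to N12: 80 each.
    N12: 60+80 = 140 > 130
Round 2 — N12, N18 snap.
  N12 sheds 140 kN to N9: 140 each.
    N9: 70+140 = 210 > 160
  N18 sheds 160 kN to N9: 160 each.
    N9: 210+160 = 370 > 160
Round 3 — N9 snaps.
  N9 sheds 370 kN: no online neighbours, lost.
No further breaks.

no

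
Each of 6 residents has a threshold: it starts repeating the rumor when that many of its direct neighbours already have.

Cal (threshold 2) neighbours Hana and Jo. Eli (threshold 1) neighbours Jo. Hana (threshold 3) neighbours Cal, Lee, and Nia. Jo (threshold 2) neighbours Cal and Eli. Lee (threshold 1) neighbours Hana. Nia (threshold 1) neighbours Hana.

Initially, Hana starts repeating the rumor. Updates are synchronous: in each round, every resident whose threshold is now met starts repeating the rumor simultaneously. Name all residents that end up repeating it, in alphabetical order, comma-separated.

Hana, Lee, Nia

Round 1 — Hana starts repeating the rumor (initial).
Round 2 — checking thresholds:
  Cal: 1 of 2 neighbours < 2, below threshold.
  Lee: 1 of 1 neighbours ≥ 1, starts repeating the rumor.
  Nia: 1 of 1 neighbours ≥ 1, starts repeating the rumor.
Round 3 — no new spreads; cascade stops.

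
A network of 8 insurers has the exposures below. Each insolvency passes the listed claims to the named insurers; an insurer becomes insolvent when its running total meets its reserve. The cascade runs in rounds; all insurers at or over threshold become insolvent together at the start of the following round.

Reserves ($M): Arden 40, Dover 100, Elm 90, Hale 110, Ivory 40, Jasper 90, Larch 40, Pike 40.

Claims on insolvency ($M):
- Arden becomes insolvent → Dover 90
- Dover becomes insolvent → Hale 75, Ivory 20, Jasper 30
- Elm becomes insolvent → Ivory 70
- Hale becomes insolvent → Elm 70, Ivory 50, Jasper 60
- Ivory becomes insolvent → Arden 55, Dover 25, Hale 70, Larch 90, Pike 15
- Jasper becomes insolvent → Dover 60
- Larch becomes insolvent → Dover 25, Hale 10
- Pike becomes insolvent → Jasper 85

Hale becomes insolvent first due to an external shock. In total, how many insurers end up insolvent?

6

Round 1 — Hale becomes insolvent (initial).
  Elm: +70 → 70 < 90
  Ivory: +50 → 50 ≥ 40
  Jasper: +60 → 60 < 90
Round 2 — Ivory becomes insolvent.
  Arden: +55 → 55 ≥ 40
  Dover: +25 → 25 < 100
  Larch: +90 → 90 ≥ 40
  Pike: +15 → 15 < 40
Round 3 — Arden, Larch become insolvent.
  Dover: +90+25 → 140 ≥ 100
Round 4 — Dover becomes insolvent.
  Jasper: +30 → 90 ≥ 90
Round 5 — Jasper becomes insolvent.
No further insolvencies.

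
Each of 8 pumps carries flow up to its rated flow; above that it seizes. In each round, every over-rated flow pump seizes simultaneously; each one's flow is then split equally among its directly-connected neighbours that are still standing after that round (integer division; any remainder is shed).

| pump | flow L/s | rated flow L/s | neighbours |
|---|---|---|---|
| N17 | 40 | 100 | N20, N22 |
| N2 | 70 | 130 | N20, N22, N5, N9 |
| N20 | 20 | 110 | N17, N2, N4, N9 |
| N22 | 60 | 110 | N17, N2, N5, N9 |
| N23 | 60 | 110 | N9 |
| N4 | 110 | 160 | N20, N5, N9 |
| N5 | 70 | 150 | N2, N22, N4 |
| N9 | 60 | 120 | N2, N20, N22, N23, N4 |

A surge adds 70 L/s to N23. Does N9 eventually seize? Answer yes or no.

Round 1 — N23 at 130 > 110. N23 seizes.
  N23 sheds 130 L/s to N9: 130 each.
    N9: 60+130 = 190 > 120
Round 2 — N9 seizes.
  N9 sheds 190 L/s to N2, N20, N22, N4: 47 each (2 lost).
    N2: 70+47 = 117 ≤ 130
    N20: 20+47 = 67 ≤ 110
    N22: 60+47 = 107 ≤ 110
    N4: 110+47 = 157 ≤ 160
No further seizures.

yes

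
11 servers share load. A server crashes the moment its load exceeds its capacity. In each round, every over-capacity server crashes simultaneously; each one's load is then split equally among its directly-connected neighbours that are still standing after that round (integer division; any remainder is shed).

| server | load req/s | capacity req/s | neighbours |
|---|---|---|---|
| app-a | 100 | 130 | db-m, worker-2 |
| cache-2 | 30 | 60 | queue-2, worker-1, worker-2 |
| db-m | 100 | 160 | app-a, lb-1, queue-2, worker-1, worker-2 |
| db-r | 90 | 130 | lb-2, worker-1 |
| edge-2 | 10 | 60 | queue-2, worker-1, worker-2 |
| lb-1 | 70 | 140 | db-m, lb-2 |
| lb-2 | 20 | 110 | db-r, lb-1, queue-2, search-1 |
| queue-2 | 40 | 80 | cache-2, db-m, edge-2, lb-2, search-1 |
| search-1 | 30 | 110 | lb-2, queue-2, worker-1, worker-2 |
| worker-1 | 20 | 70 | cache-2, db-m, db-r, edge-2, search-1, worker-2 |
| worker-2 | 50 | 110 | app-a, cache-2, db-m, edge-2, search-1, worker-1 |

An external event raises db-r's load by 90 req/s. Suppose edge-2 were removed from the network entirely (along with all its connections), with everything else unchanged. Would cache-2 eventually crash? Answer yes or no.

With edge-2 removed:
Round 1 — db-r at 180 > 130. db-r crashes.
  db-r sheds 180 req/s to lb-2, worker-1: 90 each.
    lb-2: 20+90 = 110 ≤ 110
    worker-1: 20+90 = 110 > 70
Round 2 — worker-1 crashes.
  worker-1 sheds 110 req/s to cache-2, db-m, search-1, worker-2: 27 each (2 lost).
    cache-2: 30+27 = 57 ≤ 60
    db-m: 100+27 = 127 ≤ 160
    search-1: 30+27 = 57 ≤ 110
    worker-2: 50+27 = 77 ≤ 110
No further crashes.

no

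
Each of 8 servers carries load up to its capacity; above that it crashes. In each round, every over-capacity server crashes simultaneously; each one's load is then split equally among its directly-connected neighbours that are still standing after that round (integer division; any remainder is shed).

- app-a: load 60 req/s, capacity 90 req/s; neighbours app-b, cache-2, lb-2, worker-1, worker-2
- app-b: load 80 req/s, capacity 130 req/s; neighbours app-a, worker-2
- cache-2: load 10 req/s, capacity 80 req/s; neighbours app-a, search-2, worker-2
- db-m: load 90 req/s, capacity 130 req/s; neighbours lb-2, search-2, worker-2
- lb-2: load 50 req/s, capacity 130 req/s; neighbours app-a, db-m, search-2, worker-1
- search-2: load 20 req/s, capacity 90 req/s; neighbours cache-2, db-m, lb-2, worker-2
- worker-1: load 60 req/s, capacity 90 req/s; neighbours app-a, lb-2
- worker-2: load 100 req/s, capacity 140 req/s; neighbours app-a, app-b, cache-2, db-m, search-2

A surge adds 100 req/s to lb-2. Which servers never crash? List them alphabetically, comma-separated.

Round 1 — lb-2 at 150 > 130. lb-2 crashes.
  lb-2 sheds 150 req/s to app-a, db-m, search-2, worker-1: 37 each (2 lost).
    app-a: 60+37 = 97 > 90
    db-m: 90+37 = 127 ≤ 130
    search-2: 20+37 = 57 ≤ 90
    worker-1: 60+37 = 97 > 90
Round 2 — app-a, worker-1 crash.
  app-a sheds 97 req/s to app-b, cache-2, worker-2: 32 each (1 lost).
    app-b: 80+32 = 112 ≤ 130
    cache-2: 10+32 = 42 ≤ 80
    worker-2: 100+32 = 132 ≤ 140
  worker-1 sheds 97 req/s: no online neighbours, lost.
No further crashes.

app-b, cache-2, db-m, search-2, worker-2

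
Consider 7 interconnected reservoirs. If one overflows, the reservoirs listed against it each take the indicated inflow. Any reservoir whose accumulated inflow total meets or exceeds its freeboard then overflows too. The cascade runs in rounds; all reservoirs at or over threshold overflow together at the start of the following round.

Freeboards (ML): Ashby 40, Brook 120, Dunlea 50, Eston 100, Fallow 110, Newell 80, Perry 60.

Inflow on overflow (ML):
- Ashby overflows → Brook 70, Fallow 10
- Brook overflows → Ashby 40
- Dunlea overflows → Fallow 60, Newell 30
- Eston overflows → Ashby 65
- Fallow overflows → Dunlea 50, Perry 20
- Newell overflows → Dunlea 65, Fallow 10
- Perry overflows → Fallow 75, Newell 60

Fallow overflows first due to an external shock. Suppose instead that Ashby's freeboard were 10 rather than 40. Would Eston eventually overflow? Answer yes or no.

With Ashby's freeboard at 10:
Round 1 — Fallow overflows (initial).
  Dunlea: +50 → 50 ≥ 50
  Perry: +20 → 20 < 60
Round 2 — Dunlea overflows.
  Newell: +30 → 30 < 80
No further overflows.

no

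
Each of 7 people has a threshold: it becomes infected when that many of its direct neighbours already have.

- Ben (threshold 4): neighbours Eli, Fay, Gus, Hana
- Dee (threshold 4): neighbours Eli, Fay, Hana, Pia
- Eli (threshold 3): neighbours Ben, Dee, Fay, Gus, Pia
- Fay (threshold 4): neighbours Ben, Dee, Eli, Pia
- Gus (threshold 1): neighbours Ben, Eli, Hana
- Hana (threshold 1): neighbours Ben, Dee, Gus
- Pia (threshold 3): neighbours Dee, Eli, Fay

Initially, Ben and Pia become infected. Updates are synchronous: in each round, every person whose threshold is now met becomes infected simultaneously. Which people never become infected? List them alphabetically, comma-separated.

Dee, Fay

Round 1 — Ben, Pia become infected (initial).
Round 2 — checking thresholds:
  Dee: 1 of 4 neighbours < 4, holds.
  Eli: 2 of 5 neighbours < 3, holds.
  Fay: 2 of 4 neighbours < 4, holds.
  Gus: 1 of 3 neighbours ≥ 1, becomes infected.
  Hana: 1 of 3 neighbours ≥ 1, becomes infected.
Round 3 — checking thresholds:
  Dee: 2 of 4 neighbours < 4, holds.
  Eli: 3 of 5 neighbours ≥ 3, becomes infected.
  Fay: 2 of 4 neighbours < 4, holds.
Round 4 — no new infections; cascade stops.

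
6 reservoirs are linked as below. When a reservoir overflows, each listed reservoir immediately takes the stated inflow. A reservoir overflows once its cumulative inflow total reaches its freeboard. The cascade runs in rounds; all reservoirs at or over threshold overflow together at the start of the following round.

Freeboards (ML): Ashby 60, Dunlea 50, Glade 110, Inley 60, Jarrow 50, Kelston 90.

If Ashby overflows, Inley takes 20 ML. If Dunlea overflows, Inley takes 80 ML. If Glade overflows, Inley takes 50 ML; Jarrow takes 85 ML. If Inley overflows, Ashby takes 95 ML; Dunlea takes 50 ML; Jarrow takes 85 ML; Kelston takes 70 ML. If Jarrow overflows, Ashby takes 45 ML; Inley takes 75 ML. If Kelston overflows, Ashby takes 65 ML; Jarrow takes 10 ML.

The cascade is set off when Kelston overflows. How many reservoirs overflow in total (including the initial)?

Round 1 — Kelston overflows (initial).
  Ashby: +65 → 65 ≥ 60
  Jarrow: +10 → 10 < 50
Round 2 — Ashby overflows.
  Inley: +20 → 20 < 60
No further overflows.

2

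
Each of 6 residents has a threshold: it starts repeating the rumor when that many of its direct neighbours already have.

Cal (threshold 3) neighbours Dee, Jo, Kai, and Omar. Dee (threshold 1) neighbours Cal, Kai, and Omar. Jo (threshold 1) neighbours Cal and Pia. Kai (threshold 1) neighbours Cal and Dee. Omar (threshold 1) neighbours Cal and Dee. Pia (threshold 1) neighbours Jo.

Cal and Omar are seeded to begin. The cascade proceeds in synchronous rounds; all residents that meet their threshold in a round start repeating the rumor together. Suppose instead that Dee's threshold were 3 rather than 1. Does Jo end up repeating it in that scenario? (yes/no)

yes

With Dee's threshold at 3:
Round 1 — Cal, Omar start repeating the rumor (initial).
Round 2 — checking thresholds:
  Dee: 2 of 3 neighbours < 3, holds.
  Jo: 1 of 2 neighbours ≥ 1, starts repeating the rumor.
  Kai: 1 of 2 neighbours ≥ 1, starts repeating the rumor.
Round 3 — checking thresholds:
  Dee: 3 of 3 neighbours ≥ 3, starts repeating the rumor.
  Pia: 1 of 1 neighbours ≥ 1, starts repeating the rumor.
Round 4 — no new spreads; cascade stops.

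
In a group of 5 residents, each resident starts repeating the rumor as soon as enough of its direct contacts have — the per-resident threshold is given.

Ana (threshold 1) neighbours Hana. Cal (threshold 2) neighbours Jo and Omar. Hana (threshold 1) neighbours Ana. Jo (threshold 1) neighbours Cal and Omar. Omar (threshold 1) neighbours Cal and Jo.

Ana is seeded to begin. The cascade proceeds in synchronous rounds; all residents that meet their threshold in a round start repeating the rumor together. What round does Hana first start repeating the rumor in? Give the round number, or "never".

Round 1 — Ana starts repeating the rumor (initial).
Round 2 — checking thresholds:
  Hana: 1 of 1 neighbours ≥ 1, starts repeating the rumor.
Round 3 — no new spreads; cascade stops.

2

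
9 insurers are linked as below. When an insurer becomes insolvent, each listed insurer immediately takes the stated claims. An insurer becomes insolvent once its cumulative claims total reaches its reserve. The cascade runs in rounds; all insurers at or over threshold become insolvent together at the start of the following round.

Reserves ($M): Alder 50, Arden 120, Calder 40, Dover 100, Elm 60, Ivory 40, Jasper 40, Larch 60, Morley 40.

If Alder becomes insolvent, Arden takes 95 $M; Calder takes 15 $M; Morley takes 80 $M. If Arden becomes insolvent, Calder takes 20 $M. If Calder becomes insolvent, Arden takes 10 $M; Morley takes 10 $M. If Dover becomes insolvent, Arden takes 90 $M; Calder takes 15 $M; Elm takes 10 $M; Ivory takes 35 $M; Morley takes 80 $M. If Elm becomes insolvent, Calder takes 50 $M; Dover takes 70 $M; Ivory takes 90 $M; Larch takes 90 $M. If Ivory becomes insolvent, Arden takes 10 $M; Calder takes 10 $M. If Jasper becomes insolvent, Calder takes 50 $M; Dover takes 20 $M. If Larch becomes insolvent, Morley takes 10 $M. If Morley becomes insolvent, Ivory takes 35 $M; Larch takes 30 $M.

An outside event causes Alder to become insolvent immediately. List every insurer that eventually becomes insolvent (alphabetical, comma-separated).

Alder, Morley

Round 1 — Alder becomes insolvent (initial).
  Arden: +95 → 95 < 120
  Calder: +15 → 15 < 40
  Morley: +80 → 80 ≥ 40
Round 2 — Morley becomes insolvent.
  Ivory: +35 → 35 < 40
  Larch: +30 → 30 < 60
No further insolvencies.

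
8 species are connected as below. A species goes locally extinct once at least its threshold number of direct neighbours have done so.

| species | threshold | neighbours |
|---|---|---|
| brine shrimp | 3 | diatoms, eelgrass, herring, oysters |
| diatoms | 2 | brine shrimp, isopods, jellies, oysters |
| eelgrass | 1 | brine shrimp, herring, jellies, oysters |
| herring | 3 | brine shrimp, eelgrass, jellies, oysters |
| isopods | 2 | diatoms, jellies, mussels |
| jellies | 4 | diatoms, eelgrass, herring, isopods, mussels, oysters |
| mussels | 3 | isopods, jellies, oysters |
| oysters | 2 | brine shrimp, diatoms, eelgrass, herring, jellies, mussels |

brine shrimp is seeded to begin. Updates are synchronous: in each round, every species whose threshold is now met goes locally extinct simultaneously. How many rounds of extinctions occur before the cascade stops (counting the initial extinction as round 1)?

Round 1 — brine shrimp goes locally extinct (initial).
Round 2 — checking thresholds:
  diatoms: 1 of 4 neighbours < 2, holds.
  eelgrass: 1 of 4 neighbours ≥ 1, goes locally extinct.
  herring: 1 of 4 neighbours < 3, holds.
  oysters: 1 of 6 neighbours < 2, holds.
Round 3 — checking thresholds:
  diatoms: 1 of 4 neighbours < 2, holds.
  herring: 2 of 4 neighbours < 3, holds.
  jellies: 1 of 6 neighbours < 4, holds.
  oysters: 2 of 6 neighbours ≥ 2, goes locally extinct.
Round 4 — checking thresholds:
  diatoms: 2 of 4 neighbours ≥ 2, goes locally extinct.
  herring: 3 of 4 neighbours ≥ 3, goes locally extinct.
  jellies: 2 of 6 neighbours < 4, holds.
  mussels: 1 of 3 neighbours < 3, holds.
Round 5 — checking thresholds:
  isopods: 1 of 3 neighbours < 2, holds.
  jellies: 4 of 6 neighbours ≥ 4, goes locally extinct.
  mussels: 1 of 3 neighbours < 3, holds.
Round 6 — checking thresholds:
  isopods: 2 of 3 neighbours ≥ 2, goes locally extinct.
  mussels: 2 of 3 neighbours < 3, holds.
Round 7 — checking thresholds:
  mussels: 3 of 3 neighbours ≥ 3, goes locally extinct.
Round 8 — no new extinctions; cascade stops.

7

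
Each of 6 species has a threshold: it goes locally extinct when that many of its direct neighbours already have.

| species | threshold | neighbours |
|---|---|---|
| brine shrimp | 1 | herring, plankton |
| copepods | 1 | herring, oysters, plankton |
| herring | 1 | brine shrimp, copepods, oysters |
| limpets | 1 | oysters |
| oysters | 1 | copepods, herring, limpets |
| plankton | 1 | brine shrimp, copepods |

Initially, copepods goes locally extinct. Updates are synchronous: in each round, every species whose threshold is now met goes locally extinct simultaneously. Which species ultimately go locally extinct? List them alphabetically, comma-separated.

Round 1 — copepods goes locally extinct (initial).
Round 2 — checking thresholds:
  herring: 1 of 3 neighbours ≥ 1, goes locally extinct.
  oysters: 1 of 3 neighbours ≥ 1, goes locally extinct.
  plankton: 1 of 2 neighbours ≥ 1, goes locally extinct.
Round 3 — checking thresholds:
  brine shrimp: 2 of 2 neighbours ≥ 1, goes locally extinct.
  limpets: 1 of 1 neighbours ≥ 1, goes locally extinct.
Round 4 — no new extinctions; cascade stops.

brine shrimp, copepods, herring, limpets, oysters, plankton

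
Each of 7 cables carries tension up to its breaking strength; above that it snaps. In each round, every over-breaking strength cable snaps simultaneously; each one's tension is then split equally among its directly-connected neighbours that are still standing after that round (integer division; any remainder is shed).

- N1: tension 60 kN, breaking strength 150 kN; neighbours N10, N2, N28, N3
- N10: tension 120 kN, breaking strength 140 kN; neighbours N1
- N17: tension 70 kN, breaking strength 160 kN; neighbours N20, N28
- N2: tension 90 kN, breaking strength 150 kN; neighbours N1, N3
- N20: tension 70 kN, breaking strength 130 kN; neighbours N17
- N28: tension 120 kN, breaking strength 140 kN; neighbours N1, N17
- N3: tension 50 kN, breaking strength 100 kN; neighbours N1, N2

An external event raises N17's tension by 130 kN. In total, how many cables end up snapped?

Round 1 — N17 at 200 > 160. N17 snaps.
  N17 sheds 200 kN to N20, N28: 100 each.
    N20: 70+100 = 170 > 130
    N28: 120+100 = 220 > 140
Round 2 — N20, N28 snap.
  N20 sheds 170 kN: no online neighbours, lost.
  N28 sheds 220 kN to N1: 220 each.
    N1: 60+220 = 280 > 150
Round 3 — N1 snaps.
  N1 sheds 280 kN to N10, N2, N3: 93 each (1 lost).
    N10: 120+93 = 213 > 140
    N2: 90+93 = 183 > 150
    N3: 50+93 = 143 > 100
Round 4 — N10, N2, N3 snap.
  N10 sheds 213 kN: no online neighbours, lost.
  N2 sheds 183 kN: no online neighbours, lost.
  N3 sheds 143 kN: no online neighbours, lost.
No further breaks.

7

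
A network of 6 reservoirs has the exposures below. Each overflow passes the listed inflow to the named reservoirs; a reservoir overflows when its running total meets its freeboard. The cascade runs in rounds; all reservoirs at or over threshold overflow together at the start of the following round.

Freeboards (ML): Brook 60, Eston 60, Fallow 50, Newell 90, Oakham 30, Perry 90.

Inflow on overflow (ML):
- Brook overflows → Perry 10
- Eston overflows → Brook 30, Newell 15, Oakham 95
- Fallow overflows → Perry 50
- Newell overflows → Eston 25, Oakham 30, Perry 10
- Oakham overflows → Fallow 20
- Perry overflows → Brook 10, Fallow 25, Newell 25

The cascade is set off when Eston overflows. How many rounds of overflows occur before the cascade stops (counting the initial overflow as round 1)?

2

Round 1 — Eston overflows (initial).
  Brook: +30 → 30 < 60
  Newell: +15 → 15 < 90
  Oakham: +95 → 95 ≥ 30
Round 2 — Oakham overflows.
  Fallow: +20 → 20 < 50
No further overflows.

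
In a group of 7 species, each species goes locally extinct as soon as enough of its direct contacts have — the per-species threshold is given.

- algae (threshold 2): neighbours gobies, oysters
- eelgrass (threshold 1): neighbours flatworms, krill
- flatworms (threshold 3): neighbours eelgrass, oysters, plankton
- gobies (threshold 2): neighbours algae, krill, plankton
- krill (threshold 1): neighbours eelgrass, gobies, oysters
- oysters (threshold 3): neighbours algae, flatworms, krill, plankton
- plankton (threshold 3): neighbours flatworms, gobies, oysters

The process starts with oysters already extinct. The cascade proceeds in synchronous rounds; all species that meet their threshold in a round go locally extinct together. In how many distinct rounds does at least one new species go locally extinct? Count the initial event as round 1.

Round 1 — oysters goes locally extinct (initial).
Round 2 — checking thresholds:
  algae: 1 of 2 neighbours < 2, holds.
  flatworms: 1 of 3 neighbours < 3, holds.
  krill: 1 of 3 neighbours ≥ 1, goes locally extinct.
  plankton: 1 of 3 neighbours < 3, holds.
Round 3 — checking thresholds:
  algae: 1 of 2 neighbours < 2, holds.
  eelgrass: 1 of 2 neighbours ≥ 1, goes locally extinct.
  flatworms: 1 of 3 neighbours < 3, holds.
  gobies: 1 of 3 neighbours < 2, holds.
  plankton: 1 of 3 neighbours < 3, holds.
Round 4 — no new extinctions; cascade stops.

3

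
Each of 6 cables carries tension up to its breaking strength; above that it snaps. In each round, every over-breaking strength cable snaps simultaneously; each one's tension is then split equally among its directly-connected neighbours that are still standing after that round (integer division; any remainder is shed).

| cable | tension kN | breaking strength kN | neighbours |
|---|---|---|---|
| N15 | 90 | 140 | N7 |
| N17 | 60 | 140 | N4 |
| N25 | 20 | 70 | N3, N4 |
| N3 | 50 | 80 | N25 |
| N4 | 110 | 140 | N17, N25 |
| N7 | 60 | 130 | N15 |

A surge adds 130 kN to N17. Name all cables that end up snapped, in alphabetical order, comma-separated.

N17, N25, N3, N4

Round 1 — N17 at 190 > 140. N17 snaps.
  N17 sheds 190 kN to N4: 190 each.
    N4: 110+190 = 300 > 140
Round 2 — N4 snaps.
  N4 sheds 300 kN to N25: 300 each.
    N25: 20+300 = 320 > 70
Round 3 — N25 snaps.
  N25 sheds 320 kN to N3: 320 each.
    N3: 50+320 = 370 > 80
Round 4 — N3 snaps.
  N3 sheds 370 kN: no online neighbours, lost.
No further breaks.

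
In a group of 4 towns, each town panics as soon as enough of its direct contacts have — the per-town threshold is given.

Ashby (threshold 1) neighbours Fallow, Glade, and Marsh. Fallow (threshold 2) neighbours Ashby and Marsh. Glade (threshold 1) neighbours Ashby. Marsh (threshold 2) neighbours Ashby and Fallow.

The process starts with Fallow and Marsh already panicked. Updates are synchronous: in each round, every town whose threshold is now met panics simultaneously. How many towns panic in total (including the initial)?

4

Round 1 — Fallow, Marsh panic (initial).
Round 2 — checking thresholds:
  Ashby: 2 of 3 neighbours ≥ 1, panics.
Round 3 — checking thresholds:
  Glade: 1 of 1 neighbours ≥ 1, panics.
Round 4 — no new panics; cascade stops.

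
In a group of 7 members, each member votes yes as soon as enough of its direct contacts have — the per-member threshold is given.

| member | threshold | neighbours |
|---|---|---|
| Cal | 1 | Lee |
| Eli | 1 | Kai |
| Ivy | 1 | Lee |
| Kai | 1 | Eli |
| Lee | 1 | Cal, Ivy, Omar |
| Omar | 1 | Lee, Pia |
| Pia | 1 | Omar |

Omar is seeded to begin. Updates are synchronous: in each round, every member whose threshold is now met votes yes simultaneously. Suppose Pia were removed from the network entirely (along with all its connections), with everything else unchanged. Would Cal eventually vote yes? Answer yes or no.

With Pia removed:
Round 1 — Omar votes yes (initial).
Round 2 — checking thresholds:
  Lee: 1 of 3 neighbours ≥ 1, votes yes.
Round 3 — checking thresholds:
  Cal: 1 of 1 neighbours ≥ 1, votes yes.
  Ivy: 1 of 1 neighbours ≥ 1, votes yes.
Round 4 — no new yes votes; cascade stops.

yes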